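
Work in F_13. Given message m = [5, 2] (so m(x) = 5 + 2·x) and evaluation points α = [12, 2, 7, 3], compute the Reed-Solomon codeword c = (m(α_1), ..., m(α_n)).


c = [3, 9, 6, 11]

Message polynomial: m(x) = 5 + 2·x (mod 13).
For each evaluation point α_i, compute m(α_i) mod 13:
  α_1 = 12: Horner steps 2 → 3, so m(12) = 3.
  α_2 = 2: Horner steps 2 → 9, so m(2) = 9.
  α_3 = 7: Horner steps 2 → 6, so m(7) = 6.
  α_4 = 3: Horner steps 2 → 11, so m(3) = 11.
Codeword c = [3, 9, 6, 11] ∈ F_13^4.


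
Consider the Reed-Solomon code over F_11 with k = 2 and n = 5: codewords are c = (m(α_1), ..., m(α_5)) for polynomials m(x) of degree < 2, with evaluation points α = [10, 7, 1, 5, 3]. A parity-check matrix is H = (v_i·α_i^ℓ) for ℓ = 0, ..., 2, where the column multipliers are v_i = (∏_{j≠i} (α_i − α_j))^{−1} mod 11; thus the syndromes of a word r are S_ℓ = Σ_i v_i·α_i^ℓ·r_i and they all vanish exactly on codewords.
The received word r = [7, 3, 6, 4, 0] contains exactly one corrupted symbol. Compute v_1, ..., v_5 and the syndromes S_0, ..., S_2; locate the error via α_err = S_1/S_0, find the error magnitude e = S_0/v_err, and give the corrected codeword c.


S = (8, 2, 6), error at position 5, error magnitude e = 6, c = [7, 3, 6, 4, 5].

Step 1: column multipliers v_i = (∏_{j≠i}(α_i − α_j))^{−1} mod 11.
  i = 1 (α = 10): (10−7)(10−1)(10−5)(10−3) = 3·9·5·7 = 945 ≡ 10, so v_1 = 10^{−1} = 10 (mod 11).
  i = 2 (α = 7): (7−10)(7−1)(7−5)(7−3) = (−3)·6·2·4 = −144 ≡ 10, so v_2 = 10^{−1} = 10 (mod 11).
  i = 3 (α = 1): (1−10)(1−7)(1−5)(1−3) = (−9)·(−6)·(−4)·(−2) = 432 ≡ 3, so v_3 = 3^{−1} = 4 (mod 11).
  i = 4 (α = 5): (5−10)(5−7)(5−1)(5−3) = (−5)·(−2)·4·2 = 80 ≡ 3, so v_4 = 3^{−1} = 4 (mod 11).
  i = 5 (α = 3): (3−10)(3−7)(3−1)(3−5) = (−7)·(−4)·2·(−2) = −112 ≡ 9, so v_5 = 9^{−1} = 5 (mod 11).
  v = [10, 10, 4, 4, 5].
Step 2: syndromes of r = [7, 3, 6, 4, 0] (all sums mod 11).
  S_0 = Σ v_i r_i = 10·7 + 10·3 + 4·6 + 4·4 + 5·0 = 140 ≡ 8.
  S_1 = Σ v_i α_i r_i = 10·10·7 + 10·7·3 + 4·1·6 + 4·5·4 + 5·3·0 = 1014 ≡ 2.
  α_i^2 mod 11 = [1, 5, 1, 3, 9].
  S_2 = Σ v_i α_i^2 r_i = 10·1·7 + 10·5·3 + 4·1·6 + 4·3·4 + 5·9·0 = 292 ≡ 6.
  S = (8, 2, 6) ≠ 0, so r is not a codeword (an error is present).
Step 3: locate the error. For a single error e at position i, S_ℓ = v_i·e·α_i^ℓ, so α_err = S_1/S_0.
  S_0^{−1} = 8^{−1} = 7 (mod 11), so α_err = 2·7 = 14 ≡ 3 = α_5. Error position i = 5.
  Consistency check: S_2/S_1 = 6·6 = 36 ≡ 3 = α_err ✓ (single-error assumption holds).
Step 4: error magnitude e = S_0/v_5 = S_0·∏_{j≠5}(α_5 − α_j) = 8·9 = 72 ≡ 6 (mod 11).
Step 5: correct position 5: c_5 = r_5 − e = 0 − 6 ≡ 5 (mod 11). Hence c = [7, 3, 6, 4, 5].
  Check: interpolating c through the α_i gives m(x) = 1 + 5·x (degree < 2) with m(α_i) = c_i for every i, so c is indeed a codeword.


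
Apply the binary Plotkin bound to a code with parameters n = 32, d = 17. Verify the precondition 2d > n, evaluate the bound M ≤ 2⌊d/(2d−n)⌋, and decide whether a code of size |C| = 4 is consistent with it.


Plotkin bound M ≤ 16; given |C| = 4 ≤ bound (satisfied).

Check applicability: 2d = 34, n = 32.
2d − n = 2 > 0, so Plotkin applies.
Compute d/(2d−n) = 17/2 ≈ 8.5000.
⌊d/(2d−n)⌋ = 8.
Plotkin bound: M ≤ 2·8 = 16.
Given |C| = 4, check: satisfied.
This |C| is below the Plotkin bound.


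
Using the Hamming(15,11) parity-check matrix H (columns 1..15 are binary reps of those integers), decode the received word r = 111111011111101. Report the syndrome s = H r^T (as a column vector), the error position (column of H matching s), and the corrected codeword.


s = (1, 0, 0, 1)^T, error position = 9, corrected codeword c = 111111010111101

Compute s = H r^T mod 2 one row at a time:
  s_1 = 1 + 1 + 1 + 1 + 1 + 1 + 0 + 1 = 7 ≡ 1 (mod 2).
  s_2 = 1 + 1 + 1 + 0 + 1 + 1 + 0 + 1 = 6 ≡ 0 (mod 2).
  s_3 = 1 + 1 + 1 + 0 + 1 + 1 + 0 + 1 = 6 ≡ 0 (mod 2).
  s_4 = 1 + 1 + 1 + 0 + 1 + 1 + 1 + 1 = 7 ≡ 1 (mod 2).
s = (1, 0, 0, 1)^T — this equals column 9 of H (binary 1001), so error is at position 9.
Correct: flip bit 9 of r = 111111011111101 to get c = 111111010111101.


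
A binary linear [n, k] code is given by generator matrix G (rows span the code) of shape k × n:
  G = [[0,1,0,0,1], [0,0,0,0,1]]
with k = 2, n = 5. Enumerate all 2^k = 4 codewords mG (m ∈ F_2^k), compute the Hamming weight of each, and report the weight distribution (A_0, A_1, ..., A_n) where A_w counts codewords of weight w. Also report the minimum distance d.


Weight distribution: A_0 = 1, A_1 = 2, A_2 = 1. Minimum distance d = 1.

Enumerate all 2^2 = 4 messages m ∈ F_2^2.
For each, compute codeword c = mG in F_2^5, then tally its weight.
  m = 00 → c = 00000, weight = 0.
  m = 10 → c = 01001, weight = 2.
  m = 01 → c = 00001, weight = 1.
  m = 11 → c = 01000, weight = 1.
Tally weights:
  weight 0: 1 codewords.
  weight 1: 2 codewords.
  weight 2: 1 codewords.
Minimum distance d = smallest w > 0 with A_w > 0 = 1.
Sanity: Σ A_w = 4 = 2^2 = 4 ✓.


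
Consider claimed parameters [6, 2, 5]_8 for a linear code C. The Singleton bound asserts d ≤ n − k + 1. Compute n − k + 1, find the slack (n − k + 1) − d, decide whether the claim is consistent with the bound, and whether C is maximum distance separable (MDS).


Singleton RHS = n − k + 1 = 5, slack = 0, bound satisfied, MDS.

Singleton bound: d ≤ n − k + 1.
Here n = 6, k = 2, so n − k + 1 = 5.
Given d = 5, check d ≤ 5: YES.
Slack = (n − k + 1) − d = 0.
The code is MDS (slack = 0).
Description: the claimed parameters are [6, 2, 5]_8; such a code would be MDS (meets Singleton bound).


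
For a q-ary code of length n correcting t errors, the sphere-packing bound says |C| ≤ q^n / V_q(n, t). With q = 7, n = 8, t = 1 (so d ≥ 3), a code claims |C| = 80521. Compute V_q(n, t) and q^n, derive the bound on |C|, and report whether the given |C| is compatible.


V_q(n, t) = 49, q^n = 5764801, Hamming bound = 117649, |C| = 80521 ≤ bound (satisfied).

Step 1: Compute V_q(n, t) = Σ_{j=0}^1 C(n, j) (q−1)^j.
  j = 0: C(8,0)·(6)^0 = 1·1 = 1.
  j = 1: C(8,1)·(6)^1 = 8·6 = 48.
  V_q(n, t) = 1 + 48 = 49.
Step 2: q^n = 7^8 = 5764801.
Step 3: Hamming bound ⌊q^n / V_q(n,t)⌋ = ⌊5764801/49⌋ = 117649.
Step 4: Compare |C| = 80521 to 117649: satisfied.
The claimed |C| lies below the Hamming bound.


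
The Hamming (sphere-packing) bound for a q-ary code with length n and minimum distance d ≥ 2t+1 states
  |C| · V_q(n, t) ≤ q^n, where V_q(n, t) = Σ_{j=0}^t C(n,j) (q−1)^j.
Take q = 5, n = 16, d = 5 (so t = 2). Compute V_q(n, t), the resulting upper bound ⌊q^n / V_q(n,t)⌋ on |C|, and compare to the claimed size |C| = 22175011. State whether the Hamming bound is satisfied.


V_q(n, t) = 1985, q^n = 152587890625, Hamming bound = 76870473, |C| = 22175011 ≤ bound (satisfied).

Step 1: Compute V_q(n, t) = Σ_{j=0}^2 C(n, j) (q−1)^j.
  j = 0: C(16,0)·(4)^0 = 1·1 = 1.
  j = 1: C(16,1)·(4)^1 = 16·4 = 64.
  j = 2: C(16,2)·(4)^2 = 120·16 = 1920.
  V_q(n, t) = 1 + 64 + 1920 = 1985.
Step 2: q^n = 5^16 = 152587890625.
Step 3: Hamming bound ⌊q^n / V_q(n,t)⌋ = ⌊152587890625/1985⌋ = 76870473.
Step 4: Compare |C| = 22175011 to 76870473: satisfied.
The claimed |C| lies below the Hamming bound.


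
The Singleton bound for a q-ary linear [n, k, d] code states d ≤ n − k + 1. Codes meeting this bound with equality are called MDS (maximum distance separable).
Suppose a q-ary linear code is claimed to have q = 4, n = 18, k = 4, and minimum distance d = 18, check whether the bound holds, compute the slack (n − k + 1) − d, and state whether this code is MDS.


Singleton RHS = n − k + 1 = 15, slack = -3, bound violated (no such code; not MDS).

Singleton bound: d ≤ n − k + 1.
Here n = 18, k = 4, so n − k + 1 = 15.
Given d = 18, check d ≤ 15: NO.
Slack = (n − k + 1) − d = -3.
The slack is negative: d = 18 exceeds n − k + 1 = 15 by 3, so the Singleton bound is violated and no linear [18, 4, 18]_4 code can exist. In particular it is not MDS (MDS requires d = n − k + 1 exactly).
Description: the claimed parameters are [18, 4, 18]_4; such a code would be impossible (violates the Singleton bound).


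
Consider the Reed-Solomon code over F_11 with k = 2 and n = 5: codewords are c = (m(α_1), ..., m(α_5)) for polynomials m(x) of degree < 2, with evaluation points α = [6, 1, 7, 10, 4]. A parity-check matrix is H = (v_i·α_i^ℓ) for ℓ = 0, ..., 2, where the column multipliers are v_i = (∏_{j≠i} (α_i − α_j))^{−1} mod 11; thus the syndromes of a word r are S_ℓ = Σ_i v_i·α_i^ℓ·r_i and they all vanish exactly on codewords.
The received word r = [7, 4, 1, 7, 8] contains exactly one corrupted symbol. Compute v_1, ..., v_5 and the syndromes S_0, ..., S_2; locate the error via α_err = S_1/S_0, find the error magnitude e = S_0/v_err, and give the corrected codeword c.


S = (9, 2, 9), error at position 4, error magnitude e = 2, c = [7, 4, 1, 5, 8].

Step 1: column multipliers v_i = (∏_{j≠i}(α_i − α_j))^{−1} mod 11.
  i = 1 (α = 6): (6−1)(6−7)(6−10)(6−4) = 5·(−1)·(−4)·2 = 40 ≡ 7, so v_1 = 7^{−1} = 8 (mod 11).
  i = 2 (α = 1): (1−6)(1−7)(1−10)(1−4) = (−5)·(−6)·(−9)·(−3) = 810 ≡ 7, so v_2 = 7^{−1} = 8 (mod 11).
  i = 3 (α = 7): (7−6)(7−1)(7−10)(7−4) = 1·6·(−3)·3 = −54 ≡ 1, so v_3 = 1^{−1} = 1 (mod 11).
  i = 4 (α = 10): (10−6)(10−1)(10−7)(10−4) = 4·9·3·6 = 648 ≡ 10, so v_4 = 10^{−1} = 10 (mod 11).
  i = 5 (α = 4): (4−6)(4−1)(4−7)(4−10) = (−2)·3·(−3)·(−6) = −108 ≡ 2, so v_5 = 2^{−1} = 6 (mod 11).
  v = [8, 8, 1, 10, 6].
Step 2: syndromes of r = [7, 4, 1, 7, 8] (all sums mod 11).
  S_0 = Σ v_i r_i = 8·7 + 8·4 + 1·1 + 10·7 + 6·8 = 207 ≡ 9.
  S_1 = Σ v_i α_i r_i = 8·6·7 + 8·1·4 + 1·7·1 + 10·10·7 + 6·4·8 = 1267 ≡ 2.
  α_i^2 mod 11 = [3, 1, 5, 1, 5].
  S_2 = Σ v_i α_i^2 r_i = 8·3·7 + 8·1·4 + 1·5·1 + 10·1·7 + 6·5·8 = 515 ≡ 9.
  S = (9, 2, 9) ≠ 0, so r is not a codeword (an error is present).
Step 3: locate the error. For a single error e at position i, S_ℓ = v_i·e·α_i^ℓ, so α_err = S_1/S_0.
  S_0^{−1} = 9^{−1} = 5 (mod 11), so α_err = 2·5 = 10 ≡ 10 = α_4. Error position i = 4.
  Consistency check: S_2/S_1 = 9·6 = 54 ≡ 10 = α_err ✓ (single-error assumption holds).
Step 4: error magnitude e = S_0/v_4 = S_0·∏_{j≠4}(α_4 − α_j) = 9·10 = 90 ≡ 2 (mod 11).
Step 5: correct position 4: c_4 = r_4 − e = 7 − 2 ≡ 5 (mod 11). Hence c = [7, 4, 1, 5, 8].
  Check: interpolating c through the α_i gives m(x) = 10 + 5·x (degree < 2) with m(α_i) = c_i for every i, so c is indeed a codeword.


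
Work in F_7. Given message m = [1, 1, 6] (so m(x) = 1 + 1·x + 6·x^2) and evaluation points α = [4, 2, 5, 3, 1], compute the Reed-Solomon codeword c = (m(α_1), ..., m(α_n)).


c = [3, 6, 2, 2, 1]

Message polynomial: m(x) = 1 + 1·x + 6·x^2 (mod 7).
For each evaluation point α_i, compute m(α_i) mod 7:
  α_1 = 4: Horner steps 6 → 4 → 3, so m(4) = 3.
  α_2 = 2: Horner steps 6 → 6 → 6, so m(2) = 6.
  α_3 = 5: Horner steps 6 → 3 → 2, so m(5) = 2.
  α_4 = 3: Horner steps 6 → 5 → 2, so m(3) = 2.
  α_5 = 1: Horner steps 6 → 0 → 1, so m(1) = 1.
Codeword c = [3, 6, 2, 2, 1] ∈ F_7^5.


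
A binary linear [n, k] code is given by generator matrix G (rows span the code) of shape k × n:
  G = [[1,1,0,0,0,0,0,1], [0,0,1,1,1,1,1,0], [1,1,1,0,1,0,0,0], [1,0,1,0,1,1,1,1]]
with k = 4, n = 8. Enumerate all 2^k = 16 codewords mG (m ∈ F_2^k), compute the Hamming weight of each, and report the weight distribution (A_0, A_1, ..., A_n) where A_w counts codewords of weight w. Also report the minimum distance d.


Weight distribution: A_0 = 1, A_2 = 1, A_3 = 4, A_4 = 4, A_5 = 4, A_6 = 1, A_8 = 1. Minimum distance d = 2.

Enumerate all 2^4 = 16 messages m ∈ F_2^4.
For each, compute codeword c = mG in F_2^8, then tally its weight.
  m = 0000 → c = 00000000, weight = 0.
  m = 1000 → c = 11000001, weight = 3.
  m = 0100 → c = 00111110, weight = 5.
  m = 1100 → c = 11111111, weight = 8.
  m = 0010 → c = 11101000, weight = 4.
  m = 1010 → c = 00101001, weight = 3.
  m = 0110 → c = 11010110, weight = 5.
  m = 1110 → c = 00010111, weight = 4.
  m = 0001 → c = 10101111, weight = 6.
  m = 1001 → c = 01101110, weight = 5.
  m = 0101 → c = 10010001, weight = 3.
  m = 1101 → c = 01010000, weight = 2.
  m = 0011 → c = 01000111, weight = 4.
  m = 1011 → c = 10000110, weight = 3.
  m = 0111 → c = 01111001, weight = 5.
  m = 1111 → c = 10111000, weight = 4.
Tally weights:
  weight 0: 1 codewords.
  weight 2: 1 codewords.
  weight 3: 4 codewords.
  weight 4: 4 codewords.
  weight 5: 4 codewords.
  weight 6: 1 codewords.
  weight 8: 1 codewords.
Minimum distance d = smallest w > 0 with A_w > 0 = 2.
Sanity: Σ A_w = 16 = 2^4 = 16 ✓.


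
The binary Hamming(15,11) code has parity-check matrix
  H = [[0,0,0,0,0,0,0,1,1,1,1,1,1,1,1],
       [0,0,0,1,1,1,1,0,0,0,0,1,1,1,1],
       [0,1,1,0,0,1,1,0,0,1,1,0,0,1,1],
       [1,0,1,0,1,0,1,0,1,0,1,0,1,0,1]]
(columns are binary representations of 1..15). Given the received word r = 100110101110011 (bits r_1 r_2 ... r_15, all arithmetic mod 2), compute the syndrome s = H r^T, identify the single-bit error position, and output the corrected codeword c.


s = (1, 1, 1, 0)^T, error position = 14, corrected codeword c = 100110101110001

Compute s = H r^T mod 2 one row at a time:
  s_1 = 0 + 1 + 1 + 1 + 0 + 0 + 1 + 1 = 5 ≡ 1 (mod 2).
  s_2 = 1 + 1 + 0 + 1 + 0 + 0 + 1 + 1 = 5 ≡ 1 (mod 2).
  s_3 = 0 + 0 + 0 + 1 + 1 + 1 + 1 + 1 = 5 ≡ 1 (mod 2).
  s_4 = 1 + 0 + 1 + 1 + 1 + 1 + 0 + 1 = 6 ≡ 0 (mod 2).
s = (1, 1, 1, 0)^T — this equals column 14 of H (binary 1110), so error is at position 14.
Correct: flip bit 14 of r = 100110101110011 to get c = 100110101110001.


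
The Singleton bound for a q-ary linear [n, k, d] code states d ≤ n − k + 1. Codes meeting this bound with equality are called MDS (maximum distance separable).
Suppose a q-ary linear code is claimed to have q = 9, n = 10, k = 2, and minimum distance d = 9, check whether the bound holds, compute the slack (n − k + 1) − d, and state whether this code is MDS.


Singleton RHS = n − k + 1 = 9, slack = 0, bound satisfied, MDS.

Singleton bound: d ≤ n − k + 1.
Here n = 10, k = 2, so n − k + 1 = 9.
Given d = 9, check d ≤ 9: YES.
Slack = (n − k + 1) − d = 0.
The code is MDS (slack = 0).
Description: the claimed parameters are [10, 2, 9]_9; such a code would be MDS (meets Singleton bound).


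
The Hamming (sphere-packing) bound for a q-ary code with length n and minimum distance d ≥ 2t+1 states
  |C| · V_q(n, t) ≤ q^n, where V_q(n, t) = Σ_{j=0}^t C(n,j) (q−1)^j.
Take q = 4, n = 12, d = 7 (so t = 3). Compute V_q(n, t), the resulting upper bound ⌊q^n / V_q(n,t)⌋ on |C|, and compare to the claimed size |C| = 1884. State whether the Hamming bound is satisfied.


V_q(n, t) = 6571, q^n = 16777216, Hamming bound = 2553, |C| = 1884 ≤ bound (satisfied).

Step 1: Compute V_q(n, t) = Σ_{j=0}^3 C(n, j) (q−1)^j.
  j = 0: C(12,0)·(3)^0 = 1·1 = 1.
  j = 1: C(12,1)·(3)^1 = 12·3 = 36.
  j = 2: C(12,2)·(3)^2 = 66·9 = 594.
  j = 3: C(12,3)·(3)^3 = 220·27 = 5940.
  V_q(n, t) = 1 + 36 + 594 + 5940 = 6571.
Step 2: q^n = 4^12 = 16777216.
Step 3: Hamming bound ⌊q^n / V_q(n,t)⌋ = ⌊16777216/6571⌋ = 2553.
Step 4: Compare |C| = 1884 to 2553: satisfied.
The claimed |C| lies below the Hamming bound.


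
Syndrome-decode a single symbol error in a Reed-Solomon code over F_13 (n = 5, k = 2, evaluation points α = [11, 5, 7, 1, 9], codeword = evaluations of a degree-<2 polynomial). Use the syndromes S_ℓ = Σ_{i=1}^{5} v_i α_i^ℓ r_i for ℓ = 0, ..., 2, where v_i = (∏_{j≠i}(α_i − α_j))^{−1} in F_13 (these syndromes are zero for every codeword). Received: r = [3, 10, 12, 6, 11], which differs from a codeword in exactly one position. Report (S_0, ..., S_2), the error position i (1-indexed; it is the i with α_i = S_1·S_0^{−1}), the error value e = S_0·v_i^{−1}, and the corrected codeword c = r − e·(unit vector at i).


S = (5, 6, 2), error at position 5, error magnitude e = 10, c = [3, 10, 12, 6, 1].

Step 1: column multipliers v_i = (∏_{j≠i}(α_i − α_j))^{−1} mod 13.
  i = 1 (α = 11): (11−5)(11−7)(11−1)(11−9) = 6·4·10·2 = 480 ≡ 12, so v_1 = 12^{−1} = 12 (mod 13).
  i = 2 (α = 5): (5−11)(5−7)(5−1)(5−9) = (−6)·(−2)·4·(−4) = −192 ≡ 3, so v_2 = 3^{−1} = 9 (mod 13).
  i = 3 (α = 7): (7−11)(7−5)(7−1)(7−9) = (−4)·2·6·(−2) = 96 ≡ 5, so v_3 = 5^{−1} = 8 (mod 13).
  i = 4 (α = 1): (1−11)(1−5)(1−7)(1−9) = (−10)·(−4)·(−6)·(−8) = 1920 ≡ 9, so v_4 = 9^{−1} = 3 (mod 13).
  i = 5 (α = 9): (9−11)(9−5)(9−7)(9−1) = (−2)·4·2·8 = −128 ≡ 2, so v_5 = 2^{−1} = 7 (mod 13).
  v = [12, 9, 8, 3, 7].
Step 2: syndromes of r = [3, 10, 12, 6, 11] (all sums mod 13).
  S_0 = Σ v_i r_i = 12·3 + 9·10 + 8·12 + 3·6 + 7·11 = 317 ≡ 5.
  S_1 = Σ v_i α_i r_i = 12·11·3 + 9·5·10 + 8·7·12 + 3·1·6 + 7·9·11 = 2229 ≡ 6.
  α_i^2 mod 13 = [4, 12, 10, 1, 3].
  S_2 = Σ v_i α_i^2 r_i = 12·4·3 + 9·12·10 + 8·10·12 + 3·1·6 + 7·3·11 = 2433 ≡ 2.
  S = (5, 6, 2) ≠ 0, so r is not a codeword (an error is present).
Step 3: locate the error. For a single error e at position i, S_ℓ = v_i·e·α_i^ℓ, so α_err = S_1/S_0.
  S_0^{−1} = 5^{−1} = 8 (mod 13), so α_err = 6·8 = 48 ≡ 9 = α_5. Error position i = 5.
  Consistency check: S_2/S_1 = 2·11 = 22 ≡ 9 = α_err ✓ (single-error assumption holds).
Step 4: error magnitude e = S_0/v_5 = S_0·∏_{j≠5}(α_5 − α_j) = 5·2 = 10 ≡ 10 (mod 13).
Step 5: correct position 5: c_5 = r_5 − e = 11 − 10 ≡ 1 (mod 13). Hence c = [3, 10, 12, 6, 1].
  Check: interpolating c through the α_i gives m(x) = 5 + 1·x (degree < 2) with m(α_i) = c_i for every i, so c is indeed a codeword.


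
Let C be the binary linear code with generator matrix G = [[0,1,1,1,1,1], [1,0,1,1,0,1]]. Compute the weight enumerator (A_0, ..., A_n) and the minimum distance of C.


Weight distribution: A_0 = 1, A_3 = 1, A_4 = 1, A_5 = 1. Minimum distance d = 3.

Enumerate all 2^2 = 4 messages m ∈ F_2^2.
For each, compute codeword c = mG in F_2^6, then tally its weight.
  m = 00 → c = 000000, weight = 0.
  m = 10 → c = 011111, weight = 5.
  m = 01 → c = 101101, weight = 4.
  m = 11 → c = 110010, weight = 3.
Tally weights:
  weight 0: 1 codewords.
  weight 3: 1 codewords.
  weight 4: 1 codewords.
  weight 5: 1 codewords.
Minimum distance d = smallest w > 0 with A_w > 0 = 3.
Sanity: Σ A_w = 4 = 2^2 = 4 ✓.


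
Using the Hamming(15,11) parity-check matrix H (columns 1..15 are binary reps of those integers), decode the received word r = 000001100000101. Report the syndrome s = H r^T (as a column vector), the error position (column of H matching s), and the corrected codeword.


s = (0, 0, 1, 1)^T, error position = 3, corrected codeword c = 001001100000101

Compute s = H r^T mod 2 one row at a time:
  s_1 = 0 + 0 + 0 + 0 + 0 + 1 + 0 + 1 = 2 ≡ 0 (mod 2).
  s_2 = 0 + 0 + 1 + 1 + 0 + 1 + 0 + 1 = 4 ≡ 0 (mod 2).
  s_3 = 0 + 0 + 1 + 1 + 0 + 0 + 0 + 1 = 3 ≡ 1 (mod 2).
  s_4 = 0 + 0 + 0 + 1 + 0 + 0 + 1 + 1 = 3 ≡ 1 (mod 2).
s = (0, 0, 1, 1)^T — this equals column 3 of H (binary 0011), so error is at position 3.
Correct: flip bit 3 of r = 000001100000101 to get c = 001001100000101.


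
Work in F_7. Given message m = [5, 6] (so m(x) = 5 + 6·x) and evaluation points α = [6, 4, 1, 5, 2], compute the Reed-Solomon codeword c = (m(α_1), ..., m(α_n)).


c = [6, 1, 4, 0, 3]

Message polynomial: m(x) = 5 + 6·x (mod 7).
For each evaluation point α_i, compute m(α_i) mod 7:
  α_1 = 6: Horner steps 6 → 6, so m(6) = 6.
  α_2 = 4: Horner steps 6 → 1, so m(4) = 1.
  α_3 = 1: Horner steps 6 → 4, so m(1) = 4.
  α_4 = 5: Horner steps 6 → 0, so m(5) = 0.
  α_5 = 2: Horner steps 6 → 3, so m(2) = 3.
Codeword c = [6, 1, 4, 0, 3] ∈ F_7^5.


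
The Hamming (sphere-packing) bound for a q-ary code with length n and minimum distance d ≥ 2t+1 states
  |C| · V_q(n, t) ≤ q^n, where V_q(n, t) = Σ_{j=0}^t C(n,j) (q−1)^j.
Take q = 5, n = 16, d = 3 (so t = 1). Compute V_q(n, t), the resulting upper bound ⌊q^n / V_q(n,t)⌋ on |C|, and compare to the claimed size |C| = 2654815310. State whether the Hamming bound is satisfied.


V_q(n, t) = 65, q^n = 152587890625, Hamming bound = 2347506009, |C| = 2654815310 > bound (violated).

Step 1: Compute V_q(n, t) = Σ_{j=0}^1 C(n, j) (q−1)^j.
  j = 0: C(16,0)·(4)^0 = 1·1 = 1.
  j = 1: C(16,1)·(4)^1 = 16·4 = 64.
  V_q(n, t) = 1 + 64 = 65.
Step 2: q^n = 5^16 = 152587890625.
Step 3: Hamming bound ⌊q^n / V_q(n,t)⌋ = ⌊152587890625/65⌋ = 2347506009.
Step 4: Compare |C| = 2654815310 to 2347506009: violated.
The claimed |C| lies above the Hamming bound, so no 5-ary code of length 16 with d ≥ 3 can have 2654815310 codewords.


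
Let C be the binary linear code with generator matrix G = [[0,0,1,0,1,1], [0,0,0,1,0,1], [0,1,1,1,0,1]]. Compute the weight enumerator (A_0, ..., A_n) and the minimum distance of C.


Weight distribution: A_0 = 1, A_2 = 2, A_3 = 4, A_4 = 1. Minimum distance d = 2.

Enumerate all 2^3 = 8 messages m ∈ F_2^3.
For each, compute codeword c = mG in F_2^6, then tally its weight.
  m = 000 → c = 000000, weight = 0.
  m = 100 → c = 001011, weight = 3.
  m = 010 → c = 000101, weight = 2.
  m = 110 → c = 001110, weight = 3.
  m = 001 → c = 011101, weight = 4.
  m = 101 → c = 010110, weight = 3.
  m = 011 → c = 011000, weight = 2.
  m = 111 → c = 010011, weight = 3.
Tally weights:
  weight 0: 1 codewords.
  weight 2: 2 codewords.
  weight 3: 4 codewords.
  weight 4: 1 codewords.
Minimum distance d = smallest w > 0 with A_w > 0 = 2.
Sanity: Σ A_w = 8 = 2^3 = 8 ✓.


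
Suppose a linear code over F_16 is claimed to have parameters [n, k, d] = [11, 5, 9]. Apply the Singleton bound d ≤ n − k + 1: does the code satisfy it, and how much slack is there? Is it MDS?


Singleton RHS = n − k + 1 = 7, slack = -2, bound violated (no such code; not MDS).

Singleton bound: d ≤ n − k + 1.
Here n = 11, k = 5, so n − k + 1 = 7.
Given d = 9, check d ≤ 7: NO.
Slack = (n − k + 1) − d = -2.
The slack is negative: d = 9 exceeds n − k + 1 = 7 by 2, so the Singleton bound is violated and no linear [11, 5, 9]_16 code can exist. In particular it is not MDS (MDS requires d = n − k + 1 exactly).
Description: the claimed parameters are [11, 5, 9]_16; such a code would be impossible (violates the Singleton bound).


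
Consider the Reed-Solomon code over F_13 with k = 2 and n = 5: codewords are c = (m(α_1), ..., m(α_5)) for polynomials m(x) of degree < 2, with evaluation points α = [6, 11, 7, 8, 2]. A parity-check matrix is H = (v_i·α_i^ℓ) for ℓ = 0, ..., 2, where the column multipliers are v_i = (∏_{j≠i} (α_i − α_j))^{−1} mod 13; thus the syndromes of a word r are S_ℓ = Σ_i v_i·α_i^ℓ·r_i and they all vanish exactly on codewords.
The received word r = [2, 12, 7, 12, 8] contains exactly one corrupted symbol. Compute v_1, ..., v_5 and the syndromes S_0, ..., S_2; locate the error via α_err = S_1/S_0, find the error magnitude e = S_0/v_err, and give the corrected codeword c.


S = (9, 8, 10), error at position 2, error magnitude e = 11, c = [2, 1, 7, 12, 8].

Step 1: column multipliers v_i = (∏_{j≠i}(α_i − α_j))^{−1} mod 13.
  i = 1 (α = 6): (6−11)(6−7)(6−8)(6−2) = (−5)·(−1)·(−2)·4 = −40 ≡ 12, so v_1 = 12^{−1} = 12 (mod 13).
  i = 2 (α = 11): (11−6)(11−7)(11−8)(11−2) = 5·4·3·9 = 540 ≡ 7, so v_2 = 7^{−1} = 2 (mod 13).
  i = 3 (α = 7): (7−6)(7−11)(7−8)(7−2) = 1·(−4)·(−1)·5 = 20 ≡ 7, so v_3 = 7^{−1} = 2 (mod 13).
  i = 4 (α = 8): (8−6)(8−11)(8−7)(8−2) = 2·(−3)·1·6 = −36 ≡ 3, so v_4 = 3^{−1} = 9 (mod 13).
  i = 5 (α = 2): (2−6)(2−11)(2−7)(2−8) = (−4)·(−9)·(−5)·(−6) = 1080 ≡ 1, so v_5 = 1^{−1} = 1 (mod 13).
  v = [12, 2, 2, 9, 1].
Step 2: syndromes of r = [2, 12, 7, 12, 8] (all sums mod 13).
  S_0 = Σ v_i r_i = 12·2 + 2·12 + 2·7 + 9·12 + 1·8 = 178 ≡ 9.
  S_1 = Σ v_i α_i r_i = 12·6·2 + 2·11·12 + 2·7·7 + 9·8·12 + 1·2·8 = 1386 ≡ 8.
  α_i^2 mod 13 = [10, 4, 10, 12, 4].
  S_2 = Σ v_i α_i^2 r_i = 12·10·2 + 2·4·12 + 2·10·7 + 9·12·12 + 1·4·8 = 1804 ≡ 10.
  S = (9, 8, 10) ≠ 0, so r is not a codeword (an error is present).
Step 3: locate the error. For a single error e at position i, S_ℓ = v_i·e·α_i^ℓ, so α_err = S_1/S_0.
  S_0^{−1} = 9^{−1} = 3 (mod 13), so α_err = 8·3 = 24 ≡ 11 = α_2. Error position i = 2.
  Consistency check: S_2/S_1 = 10·5 = 50 ≡ 11 = α_err ✓ (single-error assumption holds).
Step 4: error magnitude e = S_0/v_2 = S_0·∏_{j≠2}(α_2 − α_j) = 9·7 = 63 ≡ 11 (mod 13).
Step 5: correct position 2: c_2 = r_2 − e = 12 − 11 ≡ 1 (mod 13). Hence c = [2, 1, 7, 12, 8].
  Check: interpolating c through the α_i gives m(x) = 11 + 5·x (degree < 2) with m(α_i) = c_i for every i, so c is indeed a codeword.


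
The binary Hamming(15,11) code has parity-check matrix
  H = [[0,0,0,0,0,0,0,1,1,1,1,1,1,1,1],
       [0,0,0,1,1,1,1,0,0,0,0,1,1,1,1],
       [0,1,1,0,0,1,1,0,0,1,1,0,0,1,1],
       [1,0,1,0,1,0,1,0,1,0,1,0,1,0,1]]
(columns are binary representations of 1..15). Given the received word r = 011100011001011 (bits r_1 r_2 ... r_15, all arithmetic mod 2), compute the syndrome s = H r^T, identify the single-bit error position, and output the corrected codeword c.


s = (1, 0, 0, 1)^T, error position = 9, corrected codeword c = 011100010001011

Compute s = H r^T mod 2 one row at a time:
  s_1 = 1 + 1 + 0 + 0 + 1 + 0 + 1 + 1 = 5 ≡ 1 (mod 2).
  s_2 = 1 + 0 + 0 + 0 + 1 + 0 + 1 + 1 = 4 ≡ 0 (mod 2).
  s_3 = 1 + 1 + 0 + 0 + 0 + 0 + 1 + 1 = 4 ≡ 0 (mod 2).
  s_4 = 0 + 1 + 0 + 0 + 1 + 0 + 0 + 1 = 3 ≡ 1 (mod 2).
s = (1, 0, 0, 1)^T — this equals column 9 of H (binary 1001), so error is at position 9.
Correct: flip bit 9 of r = 011100011001011 to get c = 011100010001011.


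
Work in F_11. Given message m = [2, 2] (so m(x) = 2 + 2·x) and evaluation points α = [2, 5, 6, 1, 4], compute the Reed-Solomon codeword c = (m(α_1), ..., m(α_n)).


c = [6, 1, 3, 4, 10]

Message polynomial: m(x) = 2 + 2·x (mod 11).
For each evaluation point α_i, compute m(α_i) mod 11:
  α_1 = 2: Horner steps 2 → 6, so m(2) = 6.
  α_2 = 5: Horner steps 2 → 1, so m(5) = 1.
  α_3 = 6: Horner steps 2 → 3, so m(6) = 3.
  α_4 = 1: Horner steps 2 → 4, so m(1) = 4.
  α_5 = 4: Horner steps 2 → 10, so m(4) = 10.
Codeword c = [6, 1, 3, 4, 10] ∈ F_11^5.


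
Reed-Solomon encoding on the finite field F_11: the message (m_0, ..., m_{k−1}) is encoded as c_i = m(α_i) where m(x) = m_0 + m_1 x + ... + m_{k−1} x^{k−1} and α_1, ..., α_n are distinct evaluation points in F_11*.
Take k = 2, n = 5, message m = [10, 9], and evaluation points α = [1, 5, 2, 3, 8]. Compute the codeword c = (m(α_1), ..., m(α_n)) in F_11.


c = [8, 0, 6, 4, 5]

Message polynomial: m(x) = 10 + 9·x (mod 11).
For each evaluation point α_i, compute m(α_i) mod 11:
  α_1 = 1: Horner steps 9 → 8, so m(1) = 8.
  α_2 = 5: Horner steps 9 → 0, so m(5) = 0.
  α_3 = 2: Horner steps 9 → 6, so m(2) = 6.
  α_4 = 3: Horner steps 9 → 4, so m(3) = 4.
  α_5 = 8: Horner steps 9 → 5, so m(8) = 5.
Codeword c = [8, 0, 6, 4, 5] ∈ F_11^5.


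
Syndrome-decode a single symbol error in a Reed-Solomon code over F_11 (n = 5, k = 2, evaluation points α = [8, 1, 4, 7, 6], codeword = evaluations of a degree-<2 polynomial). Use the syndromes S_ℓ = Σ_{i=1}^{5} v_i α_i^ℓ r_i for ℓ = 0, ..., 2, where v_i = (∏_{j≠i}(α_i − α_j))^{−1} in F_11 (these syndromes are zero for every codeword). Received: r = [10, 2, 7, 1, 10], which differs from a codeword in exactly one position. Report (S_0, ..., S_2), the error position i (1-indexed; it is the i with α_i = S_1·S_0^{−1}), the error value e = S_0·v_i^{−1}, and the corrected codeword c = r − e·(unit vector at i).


S = (2, 1, 6), error at position 5, error magnitude e = 7, c = [10, 2, 7, 1, 3].

Step 1: column multipliers v_i = (∏_{j≠i}(α_i − α_j))^{−1} mod 11.
  i = 1 (α = 8): (8−1)(8−4)(8−7)(8−6) = 7·4·1·2 = 56 ≡ 1, so v_1 = 1^{−1} = 1 (mod 11).
  i = 2 (α = 1): (1−8)(1−4)(1−7)(1−6) = (−7)·(−3)·(−6)·(−5) = 630 ≡ 3, so v_2 = 3^{−1} = 4 (mod 11).
  i = 3 (α = 4): (4−8)(4−1)(4−7)(4−6) = (−4)·3·(−3)·(−2) = −72 ≡ 5, so v_3 = 5^{−1} = 9 (mod 11).
  i = 4 (α = 7): (7−8)(7−1)(7−4)(7−6) = (−1)·6·3·1 = −18 ≡ 4, so v_4 = 4^{−1} = 3 (mod 11).
  i = 5 (α = 6): (6−8)(6−1)(6−4)(6−7) = (−2)·5·2·(−1) = 20 ≡ 9, so v_5 = 9^{−1} = 5 (mod 11).
  v = [1, 4, 9, 3, 5].
Step 2: syndromes of r = [10, 2, 7, 1, 10] (all sums mod 11).
  S_0 = Σ v_i r_i = 1·10 + 4·2 + 9·7 + 3·1 + 5·10 = 134 ≡ 2.
  S_1 = Σ v_i α_i r_i = 1·8·10 + 4·1·2 + 9·4·7 + 3·7·1 + 5·6·10 = 661 ≡ 1.
  α_i^2 mod 11 = [9, 1, 5, 5, 3].
  S_2 = Σ v_i α_i^2 r_i = 1·9·10 + 4·1·2 + 9·5·7 + 3·5·1 + 5·3·10 = 578 ≡ 6.
  S = (2, 1, 6) ≠ 0, so r is not a codeword (an error is present).
Step 3: locate the error. For a single error e at position i, S_ℓ = v_i·e·α_i^ℓ, so α_err = S_1/S_0.
  S_0^{−1} = 2^{−1} = 6 (mod 11), so α_err = 1·6 = 6 ≡ 6 = α_5. Error position i = 5.
  Consistency check: S_2/S_1 = 6·1 = 6 ≡ 6 = α_err ✓ (single-error assumption holds).
Step 4: error magnitude e = S_0/v_5 = S_0·∏_{j≠5}(α_5 − α_j) = 2·9 = 18 ≡ 7 (mod 11).
Step 5: correct position 5: c_5 = r_5 − e = 10 − 7 ≡ 3 (mod 11). Hence c = [10, 2, 7, 1, 3].
  Check: interpolating c through the α_i gives m(x) = 4 + 9·x (degree < 2) with m(α_i) = c_i for every i, so c is indeed a codeword.


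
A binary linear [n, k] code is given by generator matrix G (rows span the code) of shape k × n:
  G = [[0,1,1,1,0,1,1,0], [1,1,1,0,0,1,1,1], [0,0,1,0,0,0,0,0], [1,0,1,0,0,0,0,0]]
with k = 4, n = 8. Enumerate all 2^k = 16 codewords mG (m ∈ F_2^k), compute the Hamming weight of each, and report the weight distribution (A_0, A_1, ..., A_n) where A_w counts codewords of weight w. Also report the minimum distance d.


Weight distribution: A_0 = 1, A_1 = 2, A_2 = 2, A_3 = 2, A_4 = 3, A_5 = 4, A_6 = 2. Minimum distance d = 1.

Enumerate all 2^4 = 16 messages m ∈ F_2^4.
For each, compute codeword c = mG in F_2^8, then tally its weight.
  m = 0000 → c = 00000000, weight = 0.
  m = 1000 → c = 01110110, weight = 5.
  m = 0100 → c = 11100111, weight = 6.
  m = 1100 → c = 10010001, weight = 3.
  m = 0010 → c = 00100000, weight = 1.
  m = 1010 → c = 01010110, weight = 4.
  m = 0110 → c = 11000111, weight = 5.
  m = 1110 → c = 10110001, weight = 4.
  m = 0001 → c = 10100000, weight = 2.
  m = 1001 → c = 11010110, weight = 5.
  m = 0101 → c = 01000111, weight = 4.
  m = 1101 → c = 00110001, weight = 3.
  m = 0011 → c = 10000000, weight = 1.
  m = 1011 → c = 11110110, weight = 6.
  m = 0111 → c = 01100111, weight = 5.
  m = 1111 → c = 00010001, weight = 2.
Tally weights:
  weight 0: 1 codewords.
  weight 1: 2 codewords.
  weight 2: 2 codewords.
  weight 3: 2 codewords.
  weight 4: 3 codewords.
  weight 5: 4 codewords.
  weight 6: 2 codewords.
Minimum distance d = smallest w > 0 with A_w > 0 = 1.
Sanity: Σ A_w = 16 = 2^4 = 16 ✓.


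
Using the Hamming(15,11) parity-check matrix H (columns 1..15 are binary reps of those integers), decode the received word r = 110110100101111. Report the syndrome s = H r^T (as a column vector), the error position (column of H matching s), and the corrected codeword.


s = (1, 1, 1, 1)^T, error position = 15, corrected codeword c = 110110100101110

Compute s = H r^T mod 2 one row at a time:
  s_1 = 0 + 0 + 1 + 0 + 1 + 1 + 1 + 1 = 5 ≡ 1 (mod 2).
  s_2 = 1 + 1 + 0 + 1 + 1 + 1 + 1 + 1 = 7 ≡ 1 (mod 2).
  s_3 = 1 + 0 + 0 + 1 + 1 + 0 + 1 + 1 = 5 ≡ 1 (mod 2).
  s_4 = 1 + 0 + 1 + 1 + 0 + 0 + 1 + 1 = 5 ≡ 1 (mod 2).
s = (1, 1, 1, 1)^T — this equals column 15 of H (binary 1111), so error is at position 15.
Correct: flip bit 15 of r = 110110100101111 to get c = 110110100101110.


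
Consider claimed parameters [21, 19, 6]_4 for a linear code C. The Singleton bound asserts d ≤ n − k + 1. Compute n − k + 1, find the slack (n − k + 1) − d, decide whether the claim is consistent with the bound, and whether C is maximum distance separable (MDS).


Singleton RHS = n − k + 1 = 3, slack = -3, bound violated (no such code; not MDS).

Singleton bound: d ≤ n − k + 1.
Here n = 21, k = 19, so n − k + 1 = 3.
Given d = 6, check d ≤ 3: NO.
Slack = (n − k + 1) − d = -3.
The slack is negative: d = 6 exceeds n − k + 1 = 3 by 3, so the Singleton bound is violated and no linear [21, 19, 6]_4 code can exist. In particular it is not MDS (MDS requires d = n − k + 1 exactly).
Description: the claimed parameters are [21, 19, 6]_4; such a code would be impossible (violates the Singleton bound).


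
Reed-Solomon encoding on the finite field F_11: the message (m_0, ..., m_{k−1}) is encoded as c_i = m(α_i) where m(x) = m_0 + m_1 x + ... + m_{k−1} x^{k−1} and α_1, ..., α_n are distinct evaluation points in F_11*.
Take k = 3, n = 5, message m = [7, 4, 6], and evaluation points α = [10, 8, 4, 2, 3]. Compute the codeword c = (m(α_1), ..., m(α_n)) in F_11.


c = [9, 5, 9, 6, 7]

Message polynomial: m(x) = 7 + 4·x + 6·x^2 (mod 11).
For each evaluation point α_i, compute m(α_i) mod 11:
  α_1 = 10: Horner steps 6 → 9 → 9, so m(10) = 9.
  α_2 = 8: Horner steps 6 → 8 → 5, so m(8) = 5.
  α_3 = 4: Horner steps 6 → 6 → 9, so m(4) = 9.
  α_4 = 2: Horner steps 6 → 5 → 6, so m(2) = 6.
  α_5 = 3: Horner steps 6 → 0 → 7, so m(3) = 7.
Codeword c = [9, 5, 9, 6, 7] ∈ F_11^5.


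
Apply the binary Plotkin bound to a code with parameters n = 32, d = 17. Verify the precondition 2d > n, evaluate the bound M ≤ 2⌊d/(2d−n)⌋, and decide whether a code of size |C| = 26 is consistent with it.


Plotkin bound M ≤ 16; given |C| = 26 > bound (violated).

Check applicability: 2d = 34, n = 32.
2d − n = 2 > 0, so Plotkin applies.
Compute d/(2d−n) = 17/2 ≈ 8.5000.
⌊d/(2d−n)⌋ = 8.
Plotkin bound: M ≤ 2·8 = 16.
Given |C| = 26, check: VIOLATED.
This |C| is above the Plotkin bound, so no binary code with n = 32, d = 17 and 26 codewords exists.


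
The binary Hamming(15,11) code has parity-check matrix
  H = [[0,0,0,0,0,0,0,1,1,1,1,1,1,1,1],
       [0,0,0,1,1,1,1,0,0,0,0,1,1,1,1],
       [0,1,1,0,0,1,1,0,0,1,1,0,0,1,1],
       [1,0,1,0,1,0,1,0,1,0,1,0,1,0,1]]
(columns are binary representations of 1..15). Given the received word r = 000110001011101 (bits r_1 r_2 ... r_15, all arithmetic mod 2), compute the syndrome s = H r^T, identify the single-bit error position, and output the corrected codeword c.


s = (1, 1, 0, 1)^T, error position = 13, corrected codeword c = 000110001011001

Compute s = H r^T mod 2 one row at a time:
  s_1 = 0 + 1 + 0 + 1 + 1 + 1 + 0 + 1 = 5 ≡ 1 (mod 2).
  s_2 = 1 + 1 + 0 + 0 + 1 + 1 + 0 + 1 = 5 ≡ 1 (mod 2).
  s_3 = 0 + 0 + 0 + 0 + 0 + 1 + 0 + 1 = 2 ≡ 0 (mod 2).
  s_4 = 0 + 0 + 1 + 0 + 1 + 1 + 1 + 1 = 5 ≡ 1 (mod 2).
s = (1, 1, 0, 1)^T — this equals column 13 of H (binary 1101), so error is at position 13.
Correct: flip bit 13 of r = 000110001011101 to get c = 000110001011001.


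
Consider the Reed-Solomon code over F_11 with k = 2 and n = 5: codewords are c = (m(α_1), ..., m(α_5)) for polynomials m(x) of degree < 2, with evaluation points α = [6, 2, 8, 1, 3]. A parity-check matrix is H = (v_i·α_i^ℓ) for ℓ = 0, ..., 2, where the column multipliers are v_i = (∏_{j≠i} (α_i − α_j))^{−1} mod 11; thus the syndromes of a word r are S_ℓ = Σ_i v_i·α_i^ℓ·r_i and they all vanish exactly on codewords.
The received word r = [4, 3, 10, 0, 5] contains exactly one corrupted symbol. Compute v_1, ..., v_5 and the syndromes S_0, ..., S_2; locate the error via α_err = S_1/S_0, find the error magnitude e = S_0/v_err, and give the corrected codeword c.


S = (4, 1, 3), error at position 5, error magnitude e = 10, c = [4, 3, 10, 0, 6].

Step 1: column multipliers v_i = (∏_{j≠i}(α_i − α_j))^{−1} mod 11.
  i = 1 (α = 6): (6−2)(6−8)(6−1)(6−3) = 4·(−2)·5·3 = −120 ≡ 1, so v_1 = 1^{−1} = 1 (mod 11).
  i = 2 (α = 2): (2−6)(2−8)(2−1)(2−3) = (−4)·(−6)·1·(−1) = −24 ≡ 9, so v_2 = 9^{−1} = 5 (mod 11).
  i = 3 (α = 8): (8−6)(8−2)(8−1)(8−3) = 2·6·7·5 = 420 ≡ 2, so v_3 = 2^{−1} = 6 (mod 11).
  i = 4 (α = 1): (1−6)(1−2)(1−8)(1−3) = (−5)·(−1)·(−7)·(−2) = 70 ≡ 4, so v_4 = 4^{−1} = 3 (mod 11).
  i = 5 (α = 3): (3−6)(3−2)(3−8)(3−1) = (−3)·1·(−5)·2 = 30 ≡ 8, so v_5 = 8^{−1} = 7 (mod 11).
  v = [1, 5, 6, 3, 7].
Step 2: syndromes of r = [4, 3, 10, 0, 5] (all sums mod 11).
  S_0 = Σ v_i r_i = 1·4 + 5·3 + 6·10 + 3·0 + 7·5 = 114 ≡ 4.
  S_1 = Σ v_i α_i r_i = 1·6·4 + 5·2·3 + 6·8·10 + 3·1·0 + 7·3·5 = 639 ≡ 1.
  α_i^2 mod 11 = [3, 4, 9, 1, 9].
  S_2 = Σ v_i α_i^2 r_i = 1·3·4 + 5·4·3 + 6·9·10 + 3·1·0 + 7·9·5 = 927 ≡ 3.
  S = (4, 1, 3) ≠ 0, so r is not a codeword (an error is present).
Step 3: locate the error. For a single error e at position i, S_ℓ = v_i·e·α_i^ℓ, so α_err = S_1/S_0.
  S_0^{−1} = 4^{−1} = 3 (mod 11), so α_err = 1·3 = 3 ≡ 3 = α_5. Error position i = 5.
  Consistency check: S_2/S_1 = 3·1 = 3 ≡ 3 = α_err ✓ (single-error assumption holds).
Step 4: error magnitude e = S_0/v_5 = S_0·∏_{j≠5}(α_5 − α_j) = 4·8 = 32 ≡ 10 (mod 11).
Step 5: correct position 5: c_5 = r_5 − e = 5 − 10 ≡ 6 (mod 11). Hence c = [4, 3, 10, 0, 6].
  Check: interpolating c through the α_i gives m(x) = 8 + 3·x (degree < 2) with m(α_i) = c_i for every i, so c is indeed a codeword.


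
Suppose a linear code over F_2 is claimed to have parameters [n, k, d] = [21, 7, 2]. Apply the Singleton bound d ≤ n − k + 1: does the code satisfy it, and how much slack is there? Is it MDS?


Singleton RHS = n − k + 1 = 15, slack = 13, bound satisfied, not MDS.

Singleton bound: d ≤ n − k + 1.
Here n = 21, k = 7, so n − k + 1 = 15.
Given d = 2, check d ≤ 15: YES.
Slack = (n − k + 1) − d = 13.
The code is NOT MDS (slack = 13 > 0).
Description: the claimed parameters are [21, 7, 2]_2; such a code would be non-MDS.


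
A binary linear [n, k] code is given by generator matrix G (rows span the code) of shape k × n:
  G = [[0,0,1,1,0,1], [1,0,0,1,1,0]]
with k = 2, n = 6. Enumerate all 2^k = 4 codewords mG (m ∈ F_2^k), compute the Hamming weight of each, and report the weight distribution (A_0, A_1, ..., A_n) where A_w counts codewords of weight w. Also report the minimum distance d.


Weight distribution: A_0 = 1, A_3 = 2, A_4 = 1. Minimum distance d = 3.

Enumerate all 2^2 = 4 messages m ∈ F_2^2.
For each, compute codeword c = mG in F_2^6, then tally its weight.
  m = 00 → c = 000000, weight = 0.
  m = 10 → c = 001101, weight = 3.
  m = 01 → c = 100110, weight = 3.
  m = 11 → c = 101011, weight = 4.
Tally weights:
  weight 0: 1 codewords.
  weight 3: 2 codewords.
  weight 4: 1 codewords.
Minimum distance d = smallest w > 0 with A_w > 0 = 3.
Sanity: Σ A_w = 4 = 2^2 = 4 ✓.


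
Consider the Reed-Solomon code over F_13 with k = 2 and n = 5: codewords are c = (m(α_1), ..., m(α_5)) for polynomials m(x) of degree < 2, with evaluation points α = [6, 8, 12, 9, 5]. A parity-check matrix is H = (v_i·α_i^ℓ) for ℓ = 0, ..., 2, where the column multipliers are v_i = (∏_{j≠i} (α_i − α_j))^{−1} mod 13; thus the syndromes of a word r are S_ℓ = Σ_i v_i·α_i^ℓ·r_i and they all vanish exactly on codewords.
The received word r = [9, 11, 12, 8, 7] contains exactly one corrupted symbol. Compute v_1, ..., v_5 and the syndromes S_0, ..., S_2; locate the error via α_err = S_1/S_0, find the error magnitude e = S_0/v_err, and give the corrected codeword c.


S = (6, 10, 8), error at position 1, error magnitude e = 5, c = [4, 11, 12, 8, 7].

Step 1: column multipliers v_i = (∏_{j≠i}(α_i − α_j))^{−1} mod 13.
  i = 1 (α = 6): (6−8)(6−12)(6−9)(6−5) = (−2)·(−6)·(−3)·1 = −36 ≡ 3, so v_1 = 3^{−1} = 9 (mod 13).
  i = 2 (α = 8): (8−6)(8−12)(8−9)(8−5) = 2·(−4)·(−1)·3 = 24 ≡ 11, so v_2 = 11^{−1} = 6 (mod 13).
  i = 3 (α = 12): (12−6)(12−8)(12−9)(12−5) = 6·4·3·7 = 504 ≡ 10, so v_3 = 10^{−1} = 4 (mod 13).
  i = 4 (α = 9): (9−6)(9−8)(9−12)(9−5) = 3·1·(−3)·4 = −36 ≡ 3, so v_4 = 3^{−1} = 9 (mod 13).
  i = 5 (α = 5): (5−6)(5−8)(5−12)(5−9) = (−1)·(−3)·(−7)·(−4) = 84 ≡ 6, so v_5 = 6^{−1} = 11 (mod 13).
  v = [9, 6, 4, 9, 11].
Step 2: syndromes of r = [9, 11, 12, 8, 7] (all sums mod 13).
  S_0 = Σ v_i r_i = 9·9 + 6·11 + 4·12 + 9·8 + 11·7 = 344 ≡ 6.
  S_1 = Σ v_i α_i r_i = 9·6·9 + 6·8·11 + 4·12·12 + 9·9·8 + 11·5·7 = 2623 ≡ 10.
  α_i^2 mod 13 = [10, 12, 1, 3, 12].
  S_2 = Σ v_i α_i^2 r_i = 9·10·9 + 6·12·11 + 4·1·12 + 9·3·8 + 11·12·7 = 2790 ≡ 8.
  S = (6, 10, 8) ≠ 0, so r is not a codeword (an error is present).
Step 3: locate the error. For a single error e at position i, S_ℓ = v_i·e·α_i^ℓ, so α_err = S_1/S_0.
  S_0^{−1} = 6^{−1} = 11 (mod 13), so α_err = 10·11 = 110 ≡ 6 = α_1. Error position i = 1.
  Consistency check: S_2/S_1 = 8·4 = 32 ≡ 6 = α_err ✓ (single-error assumption holds).
Step 4: error magnitude e = S_0/v_1 = S_0·∏_{j≠1}(α_1 − α_j) = 6·3 = 18 ≡ 5 (mod 13).
Step 5: correct position 1: c_1 = r_1 − e = 9 − 5 ≡ 4 (mod 13). Hence c = [4, 11, 12, 8, 7].
  Check: interpolating c through the α_i gives m(x) = 9 + 10·x (degree < 2) with m(α_i) = c_i for every i, so c is indeed a codeword.
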